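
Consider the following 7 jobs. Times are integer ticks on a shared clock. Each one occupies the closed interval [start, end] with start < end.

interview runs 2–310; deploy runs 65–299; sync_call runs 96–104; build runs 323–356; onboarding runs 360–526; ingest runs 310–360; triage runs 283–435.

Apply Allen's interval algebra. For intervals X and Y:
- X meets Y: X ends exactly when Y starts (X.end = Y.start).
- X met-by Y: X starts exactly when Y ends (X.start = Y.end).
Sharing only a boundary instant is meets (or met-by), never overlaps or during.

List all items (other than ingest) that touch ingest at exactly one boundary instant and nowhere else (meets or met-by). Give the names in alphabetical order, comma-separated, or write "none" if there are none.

Target ingest = [310, 360].
build [323, 356] → during → no.
deploy [65, 299] → before → no.
interview [2, 310] → meets → yes.
onboarding [360, 526] → met-by → yes.
sync_call [96, 104] → before → no.
triage [283, 435] → contains → no.
Result: interview, onboarding.

interview, onboarding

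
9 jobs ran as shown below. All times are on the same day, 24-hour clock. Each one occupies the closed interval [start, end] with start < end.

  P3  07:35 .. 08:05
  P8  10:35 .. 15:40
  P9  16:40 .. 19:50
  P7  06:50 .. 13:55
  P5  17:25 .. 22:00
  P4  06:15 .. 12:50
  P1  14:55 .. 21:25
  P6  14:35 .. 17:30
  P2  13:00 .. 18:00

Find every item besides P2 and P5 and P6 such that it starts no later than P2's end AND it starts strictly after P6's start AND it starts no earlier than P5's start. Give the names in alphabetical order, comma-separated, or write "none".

none

Conditions: its start is no later than P2's end (X.start <= 18:00) AND its start is strictly after P6's start (X.start > 14:35) AND its start is no earlier than P5's start (X.start >= 17:25).
P1: start 14:55 <= 18:00? ✓; start 14:55 > 14:35? ✓; start 14:55 >= 17:25? ✗ → no.
P3: start 07:35 <= 18:00? ✓; start 07:35 > 14:35? ✗; start 07:35 >= 17:25? ✗ → no.
P4: start 06:15 <= 18:00? ✓; start 06:15 > 14:35? ✗; start 06:15 >= 17:25? ✗ → no.
P7: start 06:50 <= 18:00? ✓; start 06:50 > 14:35? ✗; start 06:50 >= 17:25? ✗ → no.
P8: start 10:35 <= 18:00? ✓; start 10:35 > 14:35? ✗; start 10:35 >= 17:25? ✗ → no.
P9: start 16:40 <= 18:00? ✓; start 16:40 > 14:35? ✓; start 16:40 >= 17:25? ✗ → no.
Result: none.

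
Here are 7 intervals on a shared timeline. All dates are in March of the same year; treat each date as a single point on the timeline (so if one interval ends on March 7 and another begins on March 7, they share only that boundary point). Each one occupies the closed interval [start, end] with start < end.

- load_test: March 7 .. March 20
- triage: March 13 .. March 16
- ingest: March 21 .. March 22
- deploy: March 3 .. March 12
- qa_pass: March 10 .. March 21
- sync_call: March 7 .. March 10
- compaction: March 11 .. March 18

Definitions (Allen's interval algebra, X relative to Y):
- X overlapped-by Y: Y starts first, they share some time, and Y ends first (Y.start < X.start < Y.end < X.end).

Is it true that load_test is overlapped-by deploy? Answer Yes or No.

Yes

load_test = [March 7, March 20], deploy = [March 3, March 12].
Actual relation of load_test to deploy: overlapped-by.
Asked whether 'overlapped-by' holds → Yes.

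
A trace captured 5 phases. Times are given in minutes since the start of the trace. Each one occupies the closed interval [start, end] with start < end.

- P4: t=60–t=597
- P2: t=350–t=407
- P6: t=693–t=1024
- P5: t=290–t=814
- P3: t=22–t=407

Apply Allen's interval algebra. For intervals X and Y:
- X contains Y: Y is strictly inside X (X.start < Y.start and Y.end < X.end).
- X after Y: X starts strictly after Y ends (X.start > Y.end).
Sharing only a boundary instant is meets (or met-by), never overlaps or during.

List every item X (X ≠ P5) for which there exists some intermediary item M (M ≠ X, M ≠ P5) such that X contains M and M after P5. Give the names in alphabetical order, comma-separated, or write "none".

none

Target P5 = [t=290, t=814].
Intermediaries M with M after P5: none.
Union: none.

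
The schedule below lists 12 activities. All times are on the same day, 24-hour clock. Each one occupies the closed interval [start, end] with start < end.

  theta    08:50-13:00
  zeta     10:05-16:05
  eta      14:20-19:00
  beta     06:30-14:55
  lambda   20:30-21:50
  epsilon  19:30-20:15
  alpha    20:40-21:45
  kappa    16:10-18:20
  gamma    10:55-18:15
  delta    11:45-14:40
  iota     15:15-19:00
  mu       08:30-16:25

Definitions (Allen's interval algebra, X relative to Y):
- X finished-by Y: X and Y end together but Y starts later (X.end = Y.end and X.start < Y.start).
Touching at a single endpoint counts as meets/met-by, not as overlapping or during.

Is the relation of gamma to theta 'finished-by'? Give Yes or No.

No

gamma = [10:55, 18:15], theta = [08:50, 13:00].
Actual relation of gamma to theta: overlapped-by.
Asked whether 'finished-by' holds → No.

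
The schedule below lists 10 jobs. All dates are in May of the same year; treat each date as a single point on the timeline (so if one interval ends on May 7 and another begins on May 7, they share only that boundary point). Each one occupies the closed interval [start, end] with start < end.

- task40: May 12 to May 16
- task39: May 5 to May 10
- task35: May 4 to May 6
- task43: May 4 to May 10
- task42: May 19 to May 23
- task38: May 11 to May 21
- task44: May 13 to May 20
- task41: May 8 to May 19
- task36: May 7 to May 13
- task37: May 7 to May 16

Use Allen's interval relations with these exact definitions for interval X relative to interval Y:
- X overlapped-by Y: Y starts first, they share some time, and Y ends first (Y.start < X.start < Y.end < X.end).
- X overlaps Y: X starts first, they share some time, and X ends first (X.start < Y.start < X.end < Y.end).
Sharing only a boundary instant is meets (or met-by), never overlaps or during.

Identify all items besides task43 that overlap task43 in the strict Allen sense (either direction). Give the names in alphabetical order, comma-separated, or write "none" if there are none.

Target task43 = [May 4, May 10].
task35 [May 4, May 6] → starts → no.
task36 [May 7, May 13] → overlapped-by → yes.
task37 [May 7, May 16] → overlapped-by → yes.
task38 [May 11, May 21] → after → no.
task39 [May 5, May 10] → finishes → no.
task40 [May 12, May 16] → after → no.
task41 [May 8, May 19] → overlapped-by → yes.
task42 [May 19, May 23] → after → no.
task44 [May 13, May 20] → after → no.
Result: task36, task37, task41.

task36, task37, task41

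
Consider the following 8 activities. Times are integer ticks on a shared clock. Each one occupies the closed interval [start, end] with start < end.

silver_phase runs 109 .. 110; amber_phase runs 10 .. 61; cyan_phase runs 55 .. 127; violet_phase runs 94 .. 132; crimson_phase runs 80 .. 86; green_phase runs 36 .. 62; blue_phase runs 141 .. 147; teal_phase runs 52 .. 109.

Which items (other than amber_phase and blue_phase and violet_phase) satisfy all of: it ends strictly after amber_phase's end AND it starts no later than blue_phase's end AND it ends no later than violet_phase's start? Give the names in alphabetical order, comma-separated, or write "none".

crimson_phase, green_phase

Conditions: its end is strictly after amber_phase's end (X.end > 61) AND its start is no later than blue_phase's end (X.start <= 147) AND its end is no later than violet_phase's start (X.end <= 94).
crimson_phase: end 86 > 61? ✓; start 80 <= 147? ✓; end 86 <= 94? ✓ → yes.
cyan_phase: end 127 > 61? ✓; start 55 <= 147? ✓; end 127 <= 94? ✗ → no.
green_phase: end 62 > 61? ✓; start 36 <= 147? ✓; end 62 <= 94? ✓ → yes.
silver_phase: end 110 > 61? ✓; start 109 <= 147? ✓; end 110 <= 94? ✗ → no.
teal_phase: end 109 > 61? ✓; start 52 <= 147? ✓; end 109 <= 94? ✗ → no.
Result: crimson_phase, green_phase.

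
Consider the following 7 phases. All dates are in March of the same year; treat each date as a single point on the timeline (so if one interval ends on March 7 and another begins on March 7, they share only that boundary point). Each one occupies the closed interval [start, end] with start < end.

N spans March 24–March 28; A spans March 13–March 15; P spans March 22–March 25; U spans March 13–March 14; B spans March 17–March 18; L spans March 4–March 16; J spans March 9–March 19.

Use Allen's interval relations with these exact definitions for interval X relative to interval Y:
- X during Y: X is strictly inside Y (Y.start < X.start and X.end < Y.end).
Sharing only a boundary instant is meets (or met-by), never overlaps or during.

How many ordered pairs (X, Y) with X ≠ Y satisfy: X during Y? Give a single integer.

Checking all 42 ordered pairs for relation 'during'; matching pairs in alphabetical order:
(A, J): A during J ✓
(A, L): A during L ✓
(B, J): B during J ✓
(U, J): U during J ✓
(U, L): U during L ✓
Count: 5.

5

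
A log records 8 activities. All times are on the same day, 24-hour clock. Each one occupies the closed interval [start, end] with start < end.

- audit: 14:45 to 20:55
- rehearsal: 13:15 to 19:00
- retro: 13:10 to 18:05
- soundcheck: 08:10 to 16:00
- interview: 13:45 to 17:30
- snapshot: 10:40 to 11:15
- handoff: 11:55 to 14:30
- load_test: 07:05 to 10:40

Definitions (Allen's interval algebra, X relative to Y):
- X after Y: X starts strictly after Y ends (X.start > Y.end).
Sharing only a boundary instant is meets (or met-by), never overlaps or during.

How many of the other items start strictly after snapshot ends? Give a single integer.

Target snapshot = [10:40, 11:15].
audit [14:45, 20:55] → after → counts.
handoff [11:55, 14:30] → after → counts.
interview [13:45, 17:30] → after → counts.
load_test [07:05, 10:40] → meets → no.
rehearsal [13:15, 19:00] → after → counts.
retro [13:10, 18:05] → after → counts.
soundcheck [08:10, 16:00] → contains → no.
Total: 5.

5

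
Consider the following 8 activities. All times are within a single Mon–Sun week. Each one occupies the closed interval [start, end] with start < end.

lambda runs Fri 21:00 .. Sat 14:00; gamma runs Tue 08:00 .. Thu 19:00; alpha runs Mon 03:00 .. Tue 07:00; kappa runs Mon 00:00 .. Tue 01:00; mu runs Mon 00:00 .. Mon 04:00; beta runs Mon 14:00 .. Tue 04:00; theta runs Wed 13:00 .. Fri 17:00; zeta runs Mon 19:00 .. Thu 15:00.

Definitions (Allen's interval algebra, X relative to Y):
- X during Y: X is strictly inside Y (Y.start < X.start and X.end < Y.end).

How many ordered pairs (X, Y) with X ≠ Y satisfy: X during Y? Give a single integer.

Checking all 56 ordered pairs for relation 'during'; matching pairs in alphabetical order:
(beta, alpha): beta during alpha ✓
Count: 1.

1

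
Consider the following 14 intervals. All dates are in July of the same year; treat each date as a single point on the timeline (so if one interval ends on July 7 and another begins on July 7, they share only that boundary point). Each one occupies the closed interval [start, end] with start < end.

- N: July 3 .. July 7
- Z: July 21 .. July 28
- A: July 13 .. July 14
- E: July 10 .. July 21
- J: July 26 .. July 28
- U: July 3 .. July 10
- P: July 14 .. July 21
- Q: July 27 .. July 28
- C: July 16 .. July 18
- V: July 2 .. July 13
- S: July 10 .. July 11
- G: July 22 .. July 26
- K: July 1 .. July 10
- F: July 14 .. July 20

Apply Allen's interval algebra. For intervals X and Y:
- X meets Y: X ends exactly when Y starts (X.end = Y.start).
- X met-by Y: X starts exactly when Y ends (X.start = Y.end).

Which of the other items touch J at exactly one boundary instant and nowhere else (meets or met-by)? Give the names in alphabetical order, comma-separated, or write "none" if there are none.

G

Target J = [July 26, July 28].
A [July 13, July 14] → before → no.
C [July 16, July 18] → before → no.
E [July 10, July 21] → before → no.
F [July 14, July 20] → before → no.
G [July 22, July 26] → meets → yes.
K [July 1, July 10] → before → no.
N [July 3, July 7] → before → no.
P [July 14, July 21] → before → no.
Q [July 27, July 28] → finishes → no.
S [July 10, July 11] → before → no.
U [July 3, July 10] → before → no.
V [July 2, July 13] → before → no.
Z [July 21, July 28] → finished-by → no.
Result: G.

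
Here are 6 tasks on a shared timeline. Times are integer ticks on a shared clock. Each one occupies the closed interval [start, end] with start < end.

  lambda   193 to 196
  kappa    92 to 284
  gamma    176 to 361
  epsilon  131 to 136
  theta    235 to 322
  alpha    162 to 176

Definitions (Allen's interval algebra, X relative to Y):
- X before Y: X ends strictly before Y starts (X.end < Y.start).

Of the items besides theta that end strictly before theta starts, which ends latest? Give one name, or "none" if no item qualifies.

lambda

Target theta = [235, 322].
alpha [162, 176] → before → candidate.
epsilon [131, 136] → before → candidate.
gamma [176, 361] → contains → excluded.
kappa [92, 284] → overlaps → excluded.
lambda [193, 196] → before → candidate.
Among candidates, latest end is 196 → lambda.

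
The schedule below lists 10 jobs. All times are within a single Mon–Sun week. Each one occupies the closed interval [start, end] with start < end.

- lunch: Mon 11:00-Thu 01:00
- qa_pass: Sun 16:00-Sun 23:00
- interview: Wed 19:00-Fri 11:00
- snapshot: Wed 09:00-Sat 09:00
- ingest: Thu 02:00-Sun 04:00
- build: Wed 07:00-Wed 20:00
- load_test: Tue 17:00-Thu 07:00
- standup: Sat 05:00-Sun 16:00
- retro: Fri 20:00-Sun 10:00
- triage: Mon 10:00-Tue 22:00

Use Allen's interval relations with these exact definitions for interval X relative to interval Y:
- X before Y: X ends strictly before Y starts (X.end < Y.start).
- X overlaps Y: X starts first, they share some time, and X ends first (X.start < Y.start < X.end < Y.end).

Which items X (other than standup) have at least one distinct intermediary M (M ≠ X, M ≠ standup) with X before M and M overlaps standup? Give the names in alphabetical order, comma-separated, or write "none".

Target standup = [Sat 05:00, Sun 16:00].
Intermediaries M with M overlaps standup: ingest, retro, snapshot.
Via ingest — items with X before ingest: build, lunch, triage.
Via retro — items with X before retro: build, interview, load_test, lunch, triage.
Via snapshot — items with X before snapshot: triage.
Union: build, interview, load_test, lunch, triage.

build, interview, load_test, lunch, triage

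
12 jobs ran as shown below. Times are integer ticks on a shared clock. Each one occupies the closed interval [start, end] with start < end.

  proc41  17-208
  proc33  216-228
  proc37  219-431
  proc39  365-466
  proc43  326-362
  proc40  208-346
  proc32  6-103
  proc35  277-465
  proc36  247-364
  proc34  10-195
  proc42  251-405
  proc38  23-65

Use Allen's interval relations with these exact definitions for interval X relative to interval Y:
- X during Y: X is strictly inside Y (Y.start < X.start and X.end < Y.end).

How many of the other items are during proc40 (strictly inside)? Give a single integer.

1

Target proc40 = [208, 346].
proc32 [6, 103] → before → no.
proc33 [216, 228] → during → counts.
proc34 [10, 195] → before → no.
proc35 [277, 465] → overlapped-by → no.
proc36 [247, 364] → overlapped-by → no.
proc37 [219, 431] → overlapped-by → no.
proc38 [23, 65] → before → no.
proc39 [365, 466] → after → no.
proc41 [17, 208] → meets → no.
proc42 [251, 405] → overlapped-by → no.
proc43 [326, 362] → overlapped-by → no.
Total: 1.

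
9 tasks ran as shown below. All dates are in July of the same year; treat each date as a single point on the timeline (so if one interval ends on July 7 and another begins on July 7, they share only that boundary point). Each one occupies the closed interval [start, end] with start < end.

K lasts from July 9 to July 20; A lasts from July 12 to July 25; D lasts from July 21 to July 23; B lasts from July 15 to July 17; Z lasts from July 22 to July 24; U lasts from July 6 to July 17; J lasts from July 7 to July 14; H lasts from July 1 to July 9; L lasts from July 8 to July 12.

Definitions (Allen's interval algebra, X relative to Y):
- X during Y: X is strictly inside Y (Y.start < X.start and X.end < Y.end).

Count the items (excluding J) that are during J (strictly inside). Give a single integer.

Target J = [July 7, July 14].
A [July 12, July 25] → overlapped-by → no.
B [July 15, July 17] → after → no.
D [July 21, July 23] → after → no.
H [July 1, July 9] → overlaps → no.
K [July 9, July 20] → overlapped-by → no.
L [July 8, July 12] → during → counts.
U [July 6, July 17] → contains → no.
Z [July 22, July 24] → after → no.
Total: 1.

1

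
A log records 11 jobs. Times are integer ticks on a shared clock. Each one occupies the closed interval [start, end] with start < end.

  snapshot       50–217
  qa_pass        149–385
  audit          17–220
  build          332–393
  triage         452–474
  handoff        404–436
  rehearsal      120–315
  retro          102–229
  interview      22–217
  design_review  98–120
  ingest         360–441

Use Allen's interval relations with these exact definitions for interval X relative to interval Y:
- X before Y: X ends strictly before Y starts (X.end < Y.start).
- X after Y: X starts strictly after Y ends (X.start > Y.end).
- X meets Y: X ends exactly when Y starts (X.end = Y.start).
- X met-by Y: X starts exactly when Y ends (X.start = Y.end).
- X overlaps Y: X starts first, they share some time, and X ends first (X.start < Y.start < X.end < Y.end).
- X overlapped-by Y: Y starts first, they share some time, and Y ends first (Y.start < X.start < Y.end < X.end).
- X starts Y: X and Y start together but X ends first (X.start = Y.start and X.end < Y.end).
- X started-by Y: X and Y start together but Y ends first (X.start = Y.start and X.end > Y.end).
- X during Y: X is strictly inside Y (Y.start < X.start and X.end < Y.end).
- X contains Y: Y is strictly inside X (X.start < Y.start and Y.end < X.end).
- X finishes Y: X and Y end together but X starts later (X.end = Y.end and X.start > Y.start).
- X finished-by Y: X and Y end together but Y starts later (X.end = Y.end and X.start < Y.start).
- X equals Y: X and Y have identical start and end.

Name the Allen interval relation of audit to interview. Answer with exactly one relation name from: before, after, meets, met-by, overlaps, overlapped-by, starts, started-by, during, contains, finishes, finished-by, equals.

contains

audit = [17, 220]; interview = [22, 217].
Compare endpoints: audit.start < interview.start, audit.start < interview.end, audit.end > interview.start, audit.end > interview.end.
That pattern is 'contains'.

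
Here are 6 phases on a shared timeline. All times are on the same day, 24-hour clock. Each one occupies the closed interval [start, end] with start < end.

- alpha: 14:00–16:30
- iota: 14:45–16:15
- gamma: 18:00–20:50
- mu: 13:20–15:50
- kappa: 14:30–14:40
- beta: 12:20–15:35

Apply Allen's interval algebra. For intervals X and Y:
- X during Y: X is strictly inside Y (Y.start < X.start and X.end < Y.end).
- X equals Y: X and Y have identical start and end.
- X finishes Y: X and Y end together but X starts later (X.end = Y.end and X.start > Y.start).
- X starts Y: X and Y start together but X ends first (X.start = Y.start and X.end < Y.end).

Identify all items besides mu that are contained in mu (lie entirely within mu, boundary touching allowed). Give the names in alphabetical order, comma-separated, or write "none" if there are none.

Target mu = [13:20, 15:50].
alpha [14:00, 16:30] → overlapped-by → no.
beta [12:20, 15:35] → overlaps → no.
gamma [18:00, 20:50] → after → no.
iota [14:45, 16:15] → overlapped-by → no.
kappa [14:30, 14:40] → during → yes.
Result: kappa.

kappa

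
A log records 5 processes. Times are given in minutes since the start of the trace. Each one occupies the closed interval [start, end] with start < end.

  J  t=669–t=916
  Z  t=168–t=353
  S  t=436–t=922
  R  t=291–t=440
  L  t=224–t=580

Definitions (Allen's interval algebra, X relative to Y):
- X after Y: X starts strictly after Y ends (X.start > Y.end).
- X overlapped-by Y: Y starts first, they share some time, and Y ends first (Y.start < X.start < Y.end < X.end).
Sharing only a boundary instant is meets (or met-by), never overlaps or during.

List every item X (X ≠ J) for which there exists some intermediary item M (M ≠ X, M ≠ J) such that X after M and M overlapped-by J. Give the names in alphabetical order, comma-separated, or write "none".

Target J = [t=669, t=916].
Intermediaries M with M overlapped-by J: none.
Union: none.

none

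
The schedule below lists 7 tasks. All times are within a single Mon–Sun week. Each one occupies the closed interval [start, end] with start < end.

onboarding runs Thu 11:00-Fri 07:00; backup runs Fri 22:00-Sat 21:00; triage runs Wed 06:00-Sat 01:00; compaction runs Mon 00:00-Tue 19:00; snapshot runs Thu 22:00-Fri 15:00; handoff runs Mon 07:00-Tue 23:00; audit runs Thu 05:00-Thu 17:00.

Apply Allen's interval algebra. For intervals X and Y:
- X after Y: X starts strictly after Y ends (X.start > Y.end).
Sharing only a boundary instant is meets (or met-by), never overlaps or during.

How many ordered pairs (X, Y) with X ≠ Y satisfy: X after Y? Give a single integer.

14

Checking all 42 ordered pairs for relation 'after'; matching pairs in alphabetical order:
(audit, compaction): audit after compaction ✓
(audit, handoff): audit after handoff ✓
(backup, audit): backup after audit ✓
(backup, compaction): backup after compaction ✓
(backup, handoff): backup after handoff ✓
(backup, onboarding): backup after onboarding ✓
(backup, snapshot): backup after snapshot ✓
(onboarding, compaction): onboarding after compaction ✓
(onboarding, handoff): onboarding after handoff ✓
(snapshot, audit): snapshot after audit ✓
(snapshot, compaction): snapshot after compaction ✓
(snapshot, handoff): snapshot after handoff ✓
(triage, compaction): triage after compaction ✓
(triage, handoff): triage after handoff ✓
Count: 14.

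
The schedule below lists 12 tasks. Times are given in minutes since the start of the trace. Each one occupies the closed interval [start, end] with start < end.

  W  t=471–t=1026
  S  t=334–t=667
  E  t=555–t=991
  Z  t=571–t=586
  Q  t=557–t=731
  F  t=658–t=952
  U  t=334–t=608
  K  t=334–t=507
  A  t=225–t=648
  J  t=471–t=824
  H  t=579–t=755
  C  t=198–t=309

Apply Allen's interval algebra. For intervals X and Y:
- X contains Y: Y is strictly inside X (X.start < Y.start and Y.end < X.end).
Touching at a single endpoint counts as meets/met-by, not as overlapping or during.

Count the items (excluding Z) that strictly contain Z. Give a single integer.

Target Z = [t=571, t=586].
A [t=225, t=648] → contains → counts.
C [t=198, t=309] → before → no.
E [t=555, t=991] → contains → counts.
F [t=658, t=952] → after → no.
H [t=579, t=755] → overlapped-by → no.
J [t=471, t=824] → contains → counts.
K [t=334, t=507] → before → no.
Q [t=557, t=731] → contains → counts.
S [t=334, t=667] → contains → counts.
U [t=334, t=608] → contains → counts.
W [t=471, t=1026] → contains → counts.
Total: 7.

7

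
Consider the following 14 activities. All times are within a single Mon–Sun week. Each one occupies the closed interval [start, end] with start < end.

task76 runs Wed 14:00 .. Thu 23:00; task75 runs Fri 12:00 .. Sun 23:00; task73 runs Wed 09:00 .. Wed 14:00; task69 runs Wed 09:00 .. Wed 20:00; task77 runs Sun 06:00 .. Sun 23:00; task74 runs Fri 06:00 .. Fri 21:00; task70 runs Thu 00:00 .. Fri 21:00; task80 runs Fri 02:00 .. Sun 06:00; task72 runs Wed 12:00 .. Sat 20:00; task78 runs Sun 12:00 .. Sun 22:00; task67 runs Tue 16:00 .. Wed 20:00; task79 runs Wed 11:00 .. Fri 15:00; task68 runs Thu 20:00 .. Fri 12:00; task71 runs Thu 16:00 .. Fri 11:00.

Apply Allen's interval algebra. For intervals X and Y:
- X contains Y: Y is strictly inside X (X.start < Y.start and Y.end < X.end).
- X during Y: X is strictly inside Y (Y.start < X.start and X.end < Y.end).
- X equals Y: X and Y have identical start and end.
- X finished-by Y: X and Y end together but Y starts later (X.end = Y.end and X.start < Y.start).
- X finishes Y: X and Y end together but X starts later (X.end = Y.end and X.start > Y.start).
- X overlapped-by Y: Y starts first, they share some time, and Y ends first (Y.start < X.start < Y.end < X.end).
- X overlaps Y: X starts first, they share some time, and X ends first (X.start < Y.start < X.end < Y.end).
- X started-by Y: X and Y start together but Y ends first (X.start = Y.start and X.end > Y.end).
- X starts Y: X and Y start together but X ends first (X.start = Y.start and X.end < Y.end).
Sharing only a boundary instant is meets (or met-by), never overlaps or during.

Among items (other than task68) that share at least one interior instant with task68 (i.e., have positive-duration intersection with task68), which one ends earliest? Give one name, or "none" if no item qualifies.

task76

Target task68 = [Thu 20:00, Fri 12:00].
task67 [Tue 16:00, Wed 20:00] → before → excluded.
task69 [Wed 09:00, Wed 20:00] → before → excluded.
task70 [Thu 00:00, Fri 21:00] → contains → candidate.
task71 [Thu 16:00, Fri 11:00] → overlaps → candidate.
task72 [Wed 12:00, Sat 20:00] → contains → candidate.
task73 [Wed 09:00, Wed 14:00] → before → excluded.
task74 [Fri 06:00, Fri 21:00] → overlapped-by → candidate.
task75 [Fri 12:00, Sun 23:00] → met-by → excluded.
task76 [Wed 14:00, Thu 23:00] → overlaps → candidate.
task77 [Sun 06:00, Sun 23:00] → after → excluded.
task78 [Sun 12:00, Sun 22:00] → after → excluded.
task79 [Wed 11:00, Fri 15:00] → contains → candidate.
task80 [Fri 02:00, Sun 06:00] → overlapped-by → candidate.
Among candidates, earliest end is Thu 23:00 → task76.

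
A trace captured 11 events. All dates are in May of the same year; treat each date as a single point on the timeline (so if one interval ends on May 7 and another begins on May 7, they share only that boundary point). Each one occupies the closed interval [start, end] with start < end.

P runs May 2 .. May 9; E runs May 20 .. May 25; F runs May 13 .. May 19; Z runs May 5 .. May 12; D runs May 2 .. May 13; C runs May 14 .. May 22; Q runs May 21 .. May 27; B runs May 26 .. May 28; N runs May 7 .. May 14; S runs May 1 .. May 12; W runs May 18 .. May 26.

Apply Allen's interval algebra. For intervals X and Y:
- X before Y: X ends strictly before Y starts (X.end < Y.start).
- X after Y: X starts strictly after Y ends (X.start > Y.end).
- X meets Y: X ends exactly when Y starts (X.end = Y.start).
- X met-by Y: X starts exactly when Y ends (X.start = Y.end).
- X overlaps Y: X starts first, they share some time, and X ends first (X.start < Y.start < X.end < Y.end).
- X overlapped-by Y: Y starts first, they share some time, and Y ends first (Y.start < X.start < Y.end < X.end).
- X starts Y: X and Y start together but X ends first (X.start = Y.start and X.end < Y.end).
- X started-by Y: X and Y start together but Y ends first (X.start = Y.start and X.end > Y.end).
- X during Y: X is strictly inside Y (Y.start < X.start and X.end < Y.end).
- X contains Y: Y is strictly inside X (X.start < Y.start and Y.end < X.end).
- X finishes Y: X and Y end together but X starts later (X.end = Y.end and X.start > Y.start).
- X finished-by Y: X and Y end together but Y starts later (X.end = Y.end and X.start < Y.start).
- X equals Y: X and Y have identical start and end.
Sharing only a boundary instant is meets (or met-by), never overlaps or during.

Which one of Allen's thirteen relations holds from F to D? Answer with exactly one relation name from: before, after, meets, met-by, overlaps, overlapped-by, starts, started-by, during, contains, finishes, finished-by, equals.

met-by

F = [May 13, May 19]; D = [May 2, May 13].
Compare endpoints: F.start > D.start, F.start = D.end, F.end > D.start, F.end > D.end.
That pattern is 'met-by'.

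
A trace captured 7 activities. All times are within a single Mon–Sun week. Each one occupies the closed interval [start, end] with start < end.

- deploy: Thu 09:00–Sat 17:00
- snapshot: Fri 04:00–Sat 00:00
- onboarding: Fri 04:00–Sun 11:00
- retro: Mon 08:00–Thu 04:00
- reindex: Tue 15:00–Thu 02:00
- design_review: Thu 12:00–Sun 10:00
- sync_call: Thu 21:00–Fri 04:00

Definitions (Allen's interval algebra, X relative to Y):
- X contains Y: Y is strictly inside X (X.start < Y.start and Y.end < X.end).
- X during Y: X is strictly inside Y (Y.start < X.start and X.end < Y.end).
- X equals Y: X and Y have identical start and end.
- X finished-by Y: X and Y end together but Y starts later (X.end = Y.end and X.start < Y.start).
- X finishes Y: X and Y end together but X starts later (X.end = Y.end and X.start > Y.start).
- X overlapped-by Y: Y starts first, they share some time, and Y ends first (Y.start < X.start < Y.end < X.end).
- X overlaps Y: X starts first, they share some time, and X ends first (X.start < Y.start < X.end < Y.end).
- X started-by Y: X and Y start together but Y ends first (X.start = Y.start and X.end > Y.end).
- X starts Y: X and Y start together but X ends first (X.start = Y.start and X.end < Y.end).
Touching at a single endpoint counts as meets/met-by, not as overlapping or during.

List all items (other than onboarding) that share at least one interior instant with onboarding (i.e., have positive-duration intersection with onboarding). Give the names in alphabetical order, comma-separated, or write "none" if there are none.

deploy, design_review, snapshot

Target onboarding = [Fri 04:00, Sun 11:00].
deploy [Thu 09:00, Sat 17:00] → overlaps → yes.
design_review [Thu 12:00, Sun 10:00] → overlaps → yes.
reindex [Tue 15:00, Thu 02:00] → before → no.
retro [Mon 08:00, Thu 04:00] → before → no.
snapshot [Fri 04:00, Sat 00:00] → starts → yes.
sync_call [Thu 21:00, Fri 04:00] → meets → no.
Result: deploy, design_review, snapshot.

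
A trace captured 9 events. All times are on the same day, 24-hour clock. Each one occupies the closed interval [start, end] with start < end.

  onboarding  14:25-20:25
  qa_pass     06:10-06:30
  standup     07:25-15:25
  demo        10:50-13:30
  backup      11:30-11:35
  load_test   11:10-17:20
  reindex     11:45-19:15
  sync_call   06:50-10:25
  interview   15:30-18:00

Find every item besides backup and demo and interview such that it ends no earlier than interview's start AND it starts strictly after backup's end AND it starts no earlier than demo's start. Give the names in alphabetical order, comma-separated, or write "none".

Conditions: its end is no earlier than interview's start (X.end >= 15:30) AND its start is strictly after backup's end (X.start > 11:35) AND its start is no earlier than demo's start (X.start >= 10:50).
load_test: end 17:20 >= 15:30? ✓; start 11:10 > 11:35? ✗; start 11:10 >= 10:50? ✓ → no.
onboarding: end 20:25 >= 15:30? ✓; start 14:25 > 11:35? ✓; start 14:25 >= 10:50? ✓ → yes.
qa_pass: end 06:30 >= 15:30? ✗; start 06:10 > 11:35? ✗; start 06:10 >= 10:50? ✗ → no.
reindex: end 19:15 >= 15:30? ✓; start 11:45 > 11:35? ✓; start 11:45 >= 10:50? ✓ → yes.
standup: end 15:25 >= 15:30? ✗; start 07:25 > 11:35? ✗; start 07:25 >= 10:50? ✗ → no.
sync_call: end 10:25 >= 15:30? ✗; start 06:50 > 11:35? ✗; start 06:50 >= 10:50? ✗ → no.
Result: onboarding, reindex.

onboarding, reindex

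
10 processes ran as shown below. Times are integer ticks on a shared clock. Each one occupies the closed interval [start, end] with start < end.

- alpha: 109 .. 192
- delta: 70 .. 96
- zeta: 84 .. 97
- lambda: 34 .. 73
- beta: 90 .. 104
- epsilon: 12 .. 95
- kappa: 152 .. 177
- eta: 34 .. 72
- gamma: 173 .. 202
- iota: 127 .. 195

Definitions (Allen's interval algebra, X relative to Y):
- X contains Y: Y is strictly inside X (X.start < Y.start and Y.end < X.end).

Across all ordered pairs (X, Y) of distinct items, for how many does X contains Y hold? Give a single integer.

4

Checking all 90 ordered pairs for relation 'contains'; matching pairs in alphabetical order:
(alpha, kappa): alpha contains kappa ✓
(epsilon, eta): epsilon contains eta ✓
(epsilon, lambda): epsilon contains lambda ✓
(iota, kappa): iota contains kappa ✓
Count: 4.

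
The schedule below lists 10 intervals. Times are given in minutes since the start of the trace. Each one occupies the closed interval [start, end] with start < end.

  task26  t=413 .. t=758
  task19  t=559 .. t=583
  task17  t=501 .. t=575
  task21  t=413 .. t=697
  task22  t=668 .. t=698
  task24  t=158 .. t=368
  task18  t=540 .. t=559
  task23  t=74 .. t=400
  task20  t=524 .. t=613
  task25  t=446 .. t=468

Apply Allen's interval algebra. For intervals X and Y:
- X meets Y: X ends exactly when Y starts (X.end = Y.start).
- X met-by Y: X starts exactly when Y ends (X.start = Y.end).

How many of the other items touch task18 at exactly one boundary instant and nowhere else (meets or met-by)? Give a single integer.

1

Target task18 = [t=540, t=559].
task17 [t=501, t=575] → contains → no.
task19 [t=559, t=583] → met-by → counts.
task20 [t=524, t=613] → contains → no.
task21 [t=413, t=697] → contains → no.
task22 [t=668, t=698] → after → no.
task23 [t=74, t=400] → before → no.
task24 [t=158, t=368] → before → no.
task25 [t=446, t=468] → before → no.
task26 [t=413, t=758] → contains → no.
Total: 1.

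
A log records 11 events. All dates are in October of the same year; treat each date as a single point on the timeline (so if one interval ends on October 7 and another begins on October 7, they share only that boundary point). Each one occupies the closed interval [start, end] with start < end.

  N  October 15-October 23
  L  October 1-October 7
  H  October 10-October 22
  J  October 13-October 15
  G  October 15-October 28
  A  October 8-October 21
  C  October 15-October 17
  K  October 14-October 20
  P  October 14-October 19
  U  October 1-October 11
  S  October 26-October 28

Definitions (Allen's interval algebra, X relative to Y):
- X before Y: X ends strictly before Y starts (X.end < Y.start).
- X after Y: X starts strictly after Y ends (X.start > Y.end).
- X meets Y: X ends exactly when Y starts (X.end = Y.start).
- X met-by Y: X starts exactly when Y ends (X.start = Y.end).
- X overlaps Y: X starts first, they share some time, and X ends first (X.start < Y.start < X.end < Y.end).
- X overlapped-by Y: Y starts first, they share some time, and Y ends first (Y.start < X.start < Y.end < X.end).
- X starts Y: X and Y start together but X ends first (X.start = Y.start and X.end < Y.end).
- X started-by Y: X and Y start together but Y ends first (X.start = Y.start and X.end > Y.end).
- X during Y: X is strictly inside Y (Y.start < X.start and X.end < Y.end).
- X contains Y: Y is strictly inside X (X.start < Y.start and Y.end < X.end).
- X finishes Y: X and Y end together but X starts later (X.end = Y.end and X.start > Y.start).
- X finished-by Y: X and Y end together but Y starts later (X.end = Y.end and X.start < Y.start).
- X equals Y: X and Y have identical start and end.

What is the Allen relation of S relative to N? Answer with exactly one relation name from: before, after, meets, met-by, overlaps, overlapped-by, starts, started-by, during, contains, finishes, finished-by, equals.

after

S = [October 26, October 28]; N = [October 15, October 23].
Compare endpoints: S.start > N.start, S.start > N.end, S.end > N.start, S.end > N.end.
That pattern is 'after'.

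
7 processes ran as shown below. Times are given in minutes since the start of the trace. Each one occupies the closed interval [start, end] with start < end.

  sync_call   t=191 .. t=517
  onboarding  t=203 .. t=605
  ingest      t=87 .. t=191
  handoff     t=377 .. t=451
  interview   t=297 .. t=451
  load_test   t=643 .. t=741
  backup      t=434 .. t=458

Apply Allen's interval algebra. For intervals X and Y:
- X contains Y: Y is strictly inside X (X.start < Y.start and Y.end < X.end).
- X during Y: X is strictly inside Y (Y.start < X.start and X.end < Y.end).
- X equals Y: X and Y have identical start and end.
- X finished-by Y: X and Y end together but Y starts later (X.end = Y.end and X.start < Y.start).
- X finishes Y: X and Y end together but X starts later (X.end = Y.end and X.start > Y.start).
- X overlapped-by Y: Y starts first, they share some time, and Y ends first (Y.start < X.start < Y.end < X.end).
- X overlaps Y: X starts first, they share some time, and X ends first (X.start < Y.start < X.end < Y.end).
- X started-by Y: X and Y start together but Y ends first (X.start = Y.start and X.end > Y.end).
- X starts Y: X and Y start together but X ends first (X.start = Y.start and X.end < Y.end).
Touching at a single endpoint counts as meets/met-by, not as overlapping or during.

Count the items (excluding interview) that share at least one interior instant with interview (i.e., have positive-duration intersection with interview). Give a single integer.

4

Target interview = [t=297, t=451].
backup [t=434, t=458] → overlapped-by → counts.
handoff [t=377, t=451] → finishes → counts.
ingest [t=87, t=191] → before → no.
load_test [t=643, t=741] → after → no.
onboarding [t=203, t=605] → contains → counts.
sync_call [t=191, t=517] → contains → counts.
Total: 4.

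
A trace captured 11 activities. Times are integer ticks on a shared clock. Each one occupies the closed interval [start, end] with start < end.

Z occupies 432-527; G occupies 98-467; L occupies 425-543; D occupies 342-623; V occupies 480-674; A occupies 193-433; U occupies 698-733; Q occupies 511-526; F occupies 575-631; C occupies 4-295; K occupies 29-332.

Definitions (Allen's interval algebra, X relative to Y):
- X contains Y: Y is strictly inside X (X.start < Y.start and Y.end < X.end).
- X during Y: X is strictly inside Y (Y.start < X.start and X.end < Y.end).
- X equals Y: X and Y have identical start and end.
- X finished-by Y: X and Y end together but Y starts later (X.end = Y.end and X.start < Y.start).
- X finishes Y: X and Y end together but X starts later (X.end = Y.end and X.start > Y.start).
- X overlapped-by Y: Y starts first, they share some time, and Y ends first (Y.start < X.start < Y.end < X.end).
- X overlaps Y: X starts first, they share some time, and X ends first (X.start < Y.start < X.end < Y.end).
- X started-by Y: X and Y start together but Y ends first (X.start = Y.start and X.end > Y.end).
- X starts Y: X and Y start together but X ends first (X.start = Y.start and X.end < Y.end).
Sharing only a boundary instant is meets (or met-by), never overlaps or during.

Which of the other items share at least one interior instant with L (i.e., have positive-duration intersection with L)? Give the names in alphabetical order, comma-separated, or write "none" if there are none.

Target L = [425, 543].
A [193, 433] → overlaps → yes.
C [4, 295] → before → no.
D [342, 623] → contains → yes.
F [575, 631] → after → no.
G [98, 467] → overlaps → yes.
K [29, 332] → before → no.
Q [511, 526] → during → yes.
U [698, 733] → after → no.
V [480, 674] → overlapped-by → yes.
Z [432, 527] → during → yes.
Result: A, D, G, Q, V, Z.

A, D, G, Q, V, Z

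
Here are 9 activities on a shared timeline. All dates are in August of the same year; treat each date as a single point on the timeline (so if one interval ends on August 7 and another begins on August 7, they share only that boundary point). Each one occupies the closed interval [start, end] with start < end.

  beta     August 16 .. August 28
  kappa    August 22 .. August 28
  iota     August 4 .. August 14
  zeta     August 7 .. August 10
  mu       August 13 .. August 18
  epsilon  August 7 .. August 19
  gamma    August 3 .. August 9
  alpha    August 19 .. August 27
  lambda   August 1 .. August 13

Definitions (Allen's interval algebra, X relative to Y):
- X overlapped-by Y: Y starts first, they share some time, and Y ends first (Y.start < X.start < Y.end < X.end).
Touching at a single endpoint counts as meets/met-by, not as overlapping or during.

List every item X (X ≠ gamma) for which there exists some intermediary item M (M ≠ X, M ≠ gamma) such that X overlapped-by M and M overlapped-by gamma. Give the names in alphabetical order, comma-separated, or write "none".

Target gamma = [August 3, August 9].
Intermediaries M with M overlapped-by gamma: epsilon, iota, zeta.
Via epsilon — items with X overlapped-by epsilon: beta.
Via iota — items with X overlapped-by iota: epsilon, mu.
Via zeta — items with X overlapped-by zeta: none.
Union: beta, epsilon, mu.

beta, epsilon, mu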